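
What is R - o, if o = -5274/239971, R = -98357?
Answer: -23602822373/239971 ≈ -98357.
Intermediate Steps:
o = -5274/239971 (o = -5274*1/239971 = -5274/239971 ≈ -0.021978)
R - o = -98357 - 1*(-5274/239971) = -98357 + 5274/239971 = -23602822373/239971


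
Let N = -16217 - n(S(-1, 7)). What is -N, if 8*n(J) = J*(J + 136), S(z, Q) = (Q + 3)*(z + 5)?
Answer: 17097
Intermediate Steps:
S(z, Q) = (3 + Q)*(5 + z)
n(J) = J*(136 + J)/8 (n(J) = (J*(J + 136))/8 = (J*(136 + J))/8 = J*(136 + J)/8)
N = -17097 (N = -16217 - (15 + 3*(-1) + 5*7 + 7*(-1))*(136 + (15 + 3*(-1) + 5*7 + 7*(-1)))/8 = -16217 - (15 - 3 + 35 - 7)*(136 + (15 - 3 + 35 - 7))/8 = -16217 - 40*(136 + 40)/8 = -16217 - 40*176/8 = -16217 - 1*880 = -16217 - 880 = -17097)
-N = -1*(-17097) = 17097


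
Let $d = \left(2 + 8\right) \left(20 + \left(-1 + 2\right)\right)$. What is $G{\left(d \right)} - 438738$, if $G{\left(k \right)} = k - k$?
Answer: $-438738$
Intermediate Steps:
$d = 210$ ($d = 10 \left(20 + 1\right) = 10 \cdot 21 = 210$)
$G{\left(k \right)} = 0$
$G{\left(d \right)} - 438738 = 0 - 438738 = -438738$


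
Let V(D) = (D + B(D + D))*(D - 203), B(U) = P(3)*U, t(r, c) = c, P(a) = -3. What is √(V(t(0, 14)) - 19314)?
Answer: 78*I ≈ 78.0*I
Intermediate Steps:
B(U) = -3*U
V(D) = -5*D*(-203 + D) (V(D) = (D - 3*(D + D))*(D - 203) = (D - 6*D)*(-203 + D) = (-5*D)*(-203 + D) = -5*D*(-203 + D))
√(V(t(0, 14)) - 19314) = √(5*14*(203 - 1*14) - 19314) = √(5*14*(203 - 14) - 19314) = √(5*14*189 - 19314) = √(13230 - 19314) = √(-6084) = 78*I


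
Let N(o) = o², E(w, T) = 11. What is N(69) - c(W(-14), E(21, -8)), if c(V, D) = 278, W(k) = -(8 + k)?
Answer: 4483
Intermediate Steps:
W(k) = -8 - k
N(69) - c(W(-14), E(21, -8)) = 69² - 1*278 = 4761 - 278 = 4483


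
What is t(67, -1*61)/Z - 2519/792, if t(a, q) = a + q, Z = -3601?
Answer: -825061/259272 ≈ -3.1822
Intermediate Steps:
t(67, -1*61)/Z - 2519/792 = (67 - 1*61)/(-3601) - 2519/792 = (67 - 61)*(-1/3601) - 2519*1/792 = 6*(-1/3601) - 229/72 = -6/3601 - 229/72 = -825061/259272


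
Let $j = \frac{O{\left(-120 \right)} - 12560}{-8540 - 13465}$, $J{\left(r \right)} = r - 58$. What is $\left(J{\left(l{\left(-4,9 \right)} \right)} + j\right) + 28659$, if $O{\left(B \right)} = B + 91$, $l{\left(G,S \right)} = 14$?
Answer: $\frac{629685664}{22005} \approx 28616.0$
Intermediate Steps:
$J{\left(r \right)} = -58 + r$ ($J{\left(r \right)} = r - 58 = -58 + r$)
$O{\left(B \right)} = 91 + B$
$j = \frac{12589}{22005}$ ($j = \frac{\left(91 - 120\right) - 12560}{-8540 - 13465} = \frac{-29 - 12560}{-22005} = \left(-12589\right) \left(- \frac{1}{22005}\right) = \frac{12589}{22005} \approx 0.5721$)
$\left(J{\left(l{\left(-4,9 \right)} \right)} + j\right) + 28659 = \left(\left(-58 + 14\right) + \frac{12589}{22005}\right) + 28659 = \left(-44 + \frac{12589}{22005}\right) + 28659 = - \frac{955631}{22005} + 28659 = \frac{629685664}{22005}$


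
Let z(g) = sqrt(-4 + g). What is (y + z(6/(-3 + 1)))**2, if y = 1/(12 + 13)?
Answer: -4374/625 + 2*I*sqrt(7)/25 ≈ -6.9984 + 0.21166*I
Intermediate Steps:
y = 1/25 ≈ 0.040000
(y + z(6/(-3 + 1)))**2 = (1/25 + sqrt(-4 + 6/(-3 + 1)))**2 = (1/25 + sqrt(-4 + 6/(-2)))**2 = (1/25 + sqrt(-4 + 6*(-1/2)))**2 = (1/25 + sqrt(-4 - 3))**2 = (1/25 + sqrt(-7))**2 = (1/25 + I*sqrt(7))**2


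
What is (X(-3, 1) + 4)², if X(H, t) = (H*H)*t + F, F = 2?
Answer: 225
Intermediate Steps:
X(H, t) = 2 + t*H² (X(H, t) = (H*H)*t + 2 = H²*t + 2 = t*H² + 2 = 2 + t*H²)
(X(-3, 1) + 4)² = ((2 + 1*(-3)²) + 4)² = ((2 + 1*9) + 4)² = ((2 + 9) + 4)² = (11 + 4)² = 15² = 225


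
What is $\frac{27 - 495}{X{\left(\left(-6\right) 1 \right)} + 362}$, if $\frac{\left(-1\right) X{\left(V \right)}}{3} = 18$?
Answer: $- \frac{117}{77} \approx -1.5195$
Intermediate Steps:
$X{\left(V \right)} = -54$ ($X{\left(V \right)} = \left(-3\right) 18 = -54$)
$\frac{27 - 495}{X{\left(\left(-6\right) 1 \right)} + 362} = \frac{27 - 495}{-54 + 362} = - \frac{468}{308} = \left(-468\right) \frac{1}{308} = - \frac{117}{77}$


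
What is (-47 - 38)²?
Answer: 7225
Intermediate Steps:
(-47 - 38)² = (-85)² = 7225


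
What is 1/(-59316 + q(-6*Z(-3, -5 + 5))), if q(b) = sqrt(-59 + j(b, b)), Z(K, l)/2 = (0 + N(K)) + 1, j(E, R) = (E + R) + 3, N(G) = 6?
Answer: -14829/879597020 - I*sqrt(14)/879597020 ≈ -1.6859e-5 - 4.2538e-9*I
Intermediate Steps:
j(E, R) = 3 + E + R
Z(K, l) = 14 (Z(K, l) = 2*((0 + 6) + 1) = 2*(6 + 1) = 2*7 = 14)
q(b) = sqrt(-56 + 2*b) (q(b) = sqrt(-59 + (3 + b + b)) = sqrt(-59 + (3 + 2*b)) = sqrt(-56 + 2*b))
1/(-59316 + q(-6*Z(-3, -5 + 5))) = 1/(-59316 + sqrt(-56 + 2*(-6*14))) = 1/(-59316 + sqrt(-56 + 2*(-84))) = 1/(-59316 + sqrt(-56 - 168)) = 1/(-59316 + sqrt(-224)) = 1/(-59316 + 4*I*sqrt(14))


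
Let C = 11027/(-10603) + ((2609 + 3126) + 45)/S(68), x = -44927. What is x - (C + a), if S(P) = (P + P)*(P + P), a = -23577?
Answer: -3621861383/169648 ≈ -21349.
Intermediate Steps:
S(P) = 4*P² (S(P) = (2*P)*(2*P) = 4*P²)
C = -123417/169648 (C = 11027/(-10603) + ((2609 + 3126) + 45)/((4*68²)) = 11027*(-1/10603) + (5735 + 45)/((4*4624)) = -11027/10603 + 5780/18496 = -11027/10603 + 5780*(1/18496) = -11027/10603 + 5/16 = -123417/169648 ≈ -0.72749)
x - (C + a) = -44927 - (-123417/169648 - 23577) = -44927 - 1*(-3999914313/169648) = -44927 + 3999914313/169648 = -3621861383/169648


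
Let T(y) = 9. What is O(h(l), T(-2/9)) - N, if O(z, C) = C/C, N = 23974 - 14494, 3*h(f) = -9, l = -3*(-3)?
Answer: -9479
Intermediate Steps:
l = 9
h(f) = -3 (h(f) = (⅓)*(-9) = -3)
N = 9480
O(z, C) = 1
O(h(l), T(-2/9)) - N = 1 - 1*9480 = 1 - 9480 = -9479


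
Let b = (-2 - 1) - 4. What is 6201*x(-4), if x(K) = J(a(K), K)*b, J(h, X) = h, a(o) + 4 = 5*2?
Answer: -260442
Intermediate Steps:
a(o) = 6 (a(o) = -4 + 5*2 = -4 + 10 = 6)
b = -7 (b = -3 - 4 = -7)
x(K) = -42 (x(K) = 6*(-7) = -42)
6201*x(-4) = 6201*(-42) = -260442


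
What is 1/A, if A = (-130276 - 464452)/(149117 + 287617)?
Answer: -218367/297364 ≈ -0.73434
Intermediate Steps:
A = -297364/218367 (A = -594728/436734 = -594728*1/436734 = -297364/218367 ≈ -1.3618)
1/A = 1/(-297364/218367) = -218367/297364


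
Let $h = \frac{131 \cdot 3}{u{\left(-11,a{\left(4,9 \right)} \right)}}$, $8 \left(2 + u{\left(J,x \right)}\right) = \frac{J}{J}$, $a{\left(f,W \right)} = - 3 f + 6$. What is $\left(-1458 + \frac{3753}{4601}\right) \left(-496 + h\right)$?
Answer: $\frac{4730698728}{4601} \approx 1.0282 \cdot 10^{6}$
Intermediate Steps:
$a{\left(f,W \right)} = 6 - 3 f$
$u{\left(J,x \right)} = - \frac{15}{8}$ ($u{\left(J,x \right)} = -2 + \frac{J \frac{1}{J}}{8} = -2 + \frac{1}{8} \cdot 1 = -2 + \frac{1}{8} = - \frac{15}{8}$)
$h = - \frac{1048}{5}$ ($h = \frac{131 \cdot 3}{- \frac{15}{8}} = 393 \left(- \frac{8}{15}\right) = - \frac{1048}{5} \approx -209.6$)
$\left(-1458 + \frac{3753}{4601}\right) \left(-496 + h\right) = \left(-1458 + \frac{3753}{4601}\right) \left(-496 - \frac{1048}{5}\right) = \left(-1458 + 3753 \cdot \frac{1}{4601}\right) \left(- \frac{3528}{5}\right) = \left(-1458 + \frac{3753}{4601}\right) \left(- \frac{3528}{5}\right) = \left(- \frac{6704505}{4601}\right) \left(- \frac{3528}{5}\right) = \frac{4730698728}{4601}$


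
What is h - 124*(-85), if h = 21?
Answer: 10561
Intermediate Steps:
h - 124*(-85) = 21 - 124*(-85) = 21 + 10540 = 10561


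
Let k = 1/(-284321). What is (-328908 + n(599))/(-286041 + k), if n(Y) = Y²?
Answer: -8499207653/81327463162 ≈ -0.10451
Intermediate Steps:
k = -1/284321 ≈ -3.5172e-6
(-328908 + n(599))/(-286041 + k) = (-328908 + 599²)/(-286041 - 1/284321) = (-328908 + 358801)/(-81327463162/284321) = 29893*(-284321/81327463162) = -8499207653/81327463162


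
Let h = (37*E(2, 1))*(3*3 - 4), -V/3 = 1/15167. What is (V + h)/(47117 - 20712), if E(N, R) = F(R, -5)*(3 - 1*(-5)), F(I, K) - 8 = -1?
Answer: 157130117/400484635 ≈ 0.39235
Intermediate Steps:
F(I, K) = 7 (F(I, K) = 8 - 1 = 7)
V = -3/15167 ≈ -0.00019780
E(N, R) = 56 (E(N, R) = 7*(3 - 1*(-5)) = 7*(3 + 5) = 7*8 = 56)
h = 10360 (h = (37*56)*(3*3 - 4) = 2072*(9 - 4) = 2072*5 = 10360)
(V + h)/(47117 - 20712) = (-3/15167 + 10360)/(47117 - 20712) = (157130117/15167)/26405 = (157130117/15167)*(1/26405) = 157130117/400484635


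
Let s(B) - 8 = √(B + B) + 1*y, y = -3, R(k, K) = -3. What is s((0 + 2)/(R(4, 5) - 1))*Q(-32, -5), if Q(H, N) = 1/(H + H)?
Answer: -5/64 - I/64 ≈ -0.078125 - 0.015625*I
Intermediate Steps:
s(B) = 5 + √2*√B (s(B) = 8 + (√(B + B) + 1*(-3)) = 8 + (√(2*B) - 3) = 8 + (√2*√B - 3) = 8 + (-3 + √2*√B) = 5 + √2*√B)
Q(H, N) = 1/(2*H)
s((0 + 2)/(R(4, 5) - 1))*Q(-32, -5) = (5 + √2*√((0 + 2)/(-3 - 1)))*((½)/(-32)) = (5 + √2*√(2/(-4)))*((½)*(-1/32)) = (5 + √2*√(2*(-¼)))*(-1/64) = (5 + √2*√(-½))*(-1/64) = (5 + √2*(I*√2/2))*(-1/64) = (5 + I)*(-1/64) = -5/64 - I/64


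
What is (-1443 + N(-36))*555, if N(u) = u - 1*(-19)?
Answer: -810300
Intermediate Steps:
N(u) = 19 + u (N(u) = u + 19 = 19 + u)
(-1443 + N(-36))*555 = (-1443 + (19 - 36))*555 = (-1443 - 17)*555 = -1460*555 = -810300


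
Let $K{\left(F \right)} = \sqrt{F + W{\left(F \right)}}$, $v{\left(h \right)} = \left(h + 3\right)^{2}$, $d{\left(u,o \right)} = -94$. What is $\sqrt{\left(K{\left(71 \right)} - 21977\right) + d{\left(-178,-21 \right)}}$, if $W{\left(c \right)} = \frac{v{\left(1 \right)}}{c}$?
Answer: $\frac{\sqrt{-111259911 + 71 \sqrt{359047}}}{71} \approx 148.53 i$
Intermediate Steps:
$v{\left(h \right)} = \left(3 + h\right)^{2}$
$W{\left(c \right)} = \frac{16}{c}$ ($W{\left(c \right)} = \frac{\left(3 + 1\right)^{2}}{c} = \frac{4^{2}}{c} = \frac{16}{c}$)
$K{\left(F \right)} = \sqrt{F + \frac{16}{F}}$
$\sqrt{\left(K{\left(71 \right)} - 21977\right) + d{\left(-178,-21 \right)}} = \sqrt{\left(\sqrt{71 + \frac{16}{71}} - 21977\right) - 94} = \sqrt{\left(\sqrt{\frac{5057}{71}} - 21977\right) - 94} = \sqrt{\left(\frac{\sqrt{359047}}{71} - 21977\right) - 94} = \sqrt{\left(-21977 + \frac{\sqrt{359047}}{71}\right) - 94} = \sqrt{-22071 + \frac{\sqrt{359047}}{71}}$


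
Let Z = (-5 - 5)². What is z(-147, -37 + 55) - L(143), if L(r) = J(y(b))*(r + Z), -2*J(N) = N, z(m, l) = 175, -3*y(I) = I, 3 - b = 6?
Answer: 593/2 ≈ 296.50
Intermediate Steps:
b = -3 (b = 3 - 1*6 = 3 - 6 = -3)
y(I) = -I/3
J(N) = -N/2
Z = 100 (Z = (-10)² = 100)
L(r) = -50 - r/2 (L(r) = (-(-1)*(-3)/6)*(r + 100) = (-½*1)*(100 + r) = -(100 + r)/2 = -50 - r/2)
z(-147, -37 + 55) - L(143) = 175 - (-50 - ½*143) = 175 - (-50 - 143/2) = 175 - 1*(-243/2) = 175 + 243/2 = 593/2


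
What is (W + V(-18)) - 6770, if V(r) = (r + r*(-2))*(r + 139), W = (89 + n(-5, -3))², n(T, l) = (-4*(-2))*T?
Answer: -2191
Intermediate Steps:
n(T, l) = 8*T
W = 2401 (W = (89 + 8*(-5))² = (89 - 40)² = 49² = 2401)
V(r) = -r*(139 + r) (V(r) = (r - 2*r)*(139 + r) = (-r)*(139 + r) = -r*(139 + r))
(W + V(-18)) - 6770 = (2401 - 1*(-18)*(139 - 18)) - 6770 = (2401 - 1*(-18)*121) - 6770 = (2401 + 2178) - 6770 = 4579 - 6770 = -2191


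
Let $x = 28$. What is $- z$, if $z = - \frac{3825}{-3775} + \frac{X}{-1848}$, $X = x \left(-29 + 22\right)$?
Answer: $- \frac{11155}{9966} \approx -1.1193$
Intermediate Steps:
$X = -196$ ($X = 28 \left(-29 + 22\right) = 28 \left(-7\right) = -196$)
$z = \frac{11155}{9966}$ ($z = - \frac{3825}{-3775} - \frac{196}{-1848} = \left(-3825\right) \left(- \frac{1}{3775}\right) - - \frac{7}{66} = \frac{153}{151} + \frac{7}{66} = \frac{11155}{9966} \approx 1.1193$)
$- z = \left(-1\right) \frac{11155}{9966} = - \frac{11155}{9966}$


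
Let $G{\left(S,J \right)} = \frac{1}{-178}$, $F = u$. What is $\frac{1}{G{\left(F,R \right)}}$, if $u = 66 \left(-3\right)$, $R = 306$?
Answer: $-178$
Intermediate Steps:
$u = -198$
$F = -198$
$G{\left(S,J \right)} = - \frac{1}{178}$
$\frac{1}{G{\left(F,R \right)}} = \frac{1}{- \frac{1}{178}} = -178$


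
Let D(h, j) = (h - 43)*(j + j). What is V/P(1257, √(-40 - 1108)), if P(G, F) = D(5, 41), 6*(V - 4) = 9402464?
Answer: -1175311/2337 ≈ -502.91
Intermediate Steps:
V = 4701244/3 (V = 4 + (⅙)*9402464 = 4 + 4701232/3 = 4701244/3 ≈ 1.5671e+6)
D(h, j) = 2*j*(-43 + h) (D(h, j) = (-43 + h)*(2*j) = 2*j*(-43 + h))
P(G, F) = -3116 (P(G, F) = 2*41*(-43 + 5) = 2*41*(-38) = -3116)
V/P(1257, √(-40 - 1108)) = (4701244/3)/(-3116) = (4701244/3)*(-1/3116) = -1175311/2337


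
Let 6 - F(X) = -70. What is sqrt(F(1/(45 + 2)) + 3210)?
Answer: sqrt(3286) ≈ 57.324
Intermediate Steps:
F(X) = 76 (F(X) = 6 - 1*(-70) = 6 + 70 = 76)
sqrt(F(1/(45 + 2)) + 3210) = sqrt(76 + 3210) = sqrt(3286)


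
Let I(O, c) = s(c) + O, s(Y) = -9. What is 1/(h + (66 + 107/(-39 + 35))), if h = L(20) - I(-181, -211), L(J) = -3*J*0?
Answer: 4/917 ≈ 0.0043620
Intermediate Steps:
L(J) = 0
I(O, c) = -9 + O
h = 190 (h = 0 - (-9 - 181) = 0 - 1*(-190) = 0 + 190 = 190)
1/(h + (66 + 107/(-39 + 35))) = 1/(190 + (66 + 107/(-39 + 35))) = 1/(190 + (66 + 107/(-4))) = 1/(190 + (66 + 107*(-¼))) = 1/(190 + (66 - 107/4)) = 1/(190 + 157/4) = 1/(917/4) = 4/917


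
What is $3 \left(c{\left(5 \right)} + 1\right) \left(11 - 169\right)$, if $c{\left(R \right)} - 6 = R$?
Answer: $-5688$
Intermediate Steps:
$c{\left(R \right)} = 6 + R$
$3 \left(c{\left(5 \right)} + 1\right) \left(11 - 169\right) = 3 \left(\left(6 + 5\right) + 1\right) \left(11 - 169\right) = 3 \left(11 + 1\right) \left(-158\right) = 3 \cdot 12 \left(-158\right) = 36 \left(-158\right) = -5688$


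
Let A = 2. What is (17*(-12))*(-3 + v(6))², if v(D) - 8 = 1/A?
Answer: -6171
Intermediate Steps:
v(D) = 17/2 (v(D) = 8 + 1/2 = 8 + ½ = 17/2)
(17*(-12))*(-3 + v(6))² = (17*(-12))*(-3 + 17/2)² = -204*(11/2)² = -204*121/4 = -6171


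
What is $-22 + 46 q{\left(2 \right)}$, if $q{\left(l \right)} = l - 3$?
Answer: $-68$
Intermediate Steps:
$q{\left(l \right)} = -3 + l$ ($q{\left(l \right)} = l - 3 = -3 + l$)
$-22 + 46 q{\left(2 \right)} = -22 + 46 \left(-3 + 2\right) = -22 + 46 \left(-1\right) = -22 - 46 = -68$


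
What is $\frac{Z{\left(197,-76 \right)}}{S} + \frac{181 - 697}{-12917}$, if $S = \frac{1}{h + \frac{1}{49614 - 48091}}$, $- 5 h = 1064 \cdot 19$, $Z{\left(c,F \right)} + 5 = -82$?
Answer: $\frac{34599993980517}{98362955} \approx 3.5176 \cdot 10^{5}$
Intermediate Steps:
$Z{\left(c,F \right)} = -87$ ($Z{\left(c,F \right)} = -5 - 82 = -87$)
$h = - \frac{20216}{5}$ ($h = - \frac{1064 \cdot 19}{5} = \left(- \frac{1}{5}\right) 20216 = - \frac{20216}{5} \approx -4043.2$)
$S = - \frac{7615}{30788963}$ ($S = \frac{1}{- \frac{20216}{5} + \frac{1}{49614 - 48091}} = \frac{1}{- \frac{20216}{5} + \frac{1}{1523}} = \frac{1}{- \frac{30788963}{7615}} = - \frac{7615}{30788963} \approx -0.00024733$)
$\frac{Z{\left(197,-76 \right)}}{S} + \frac{181 - 697}{-12917} = - \frac{87}{- \frac{7615}{30788963}} + \frac{181 - 697}{-12917} = \left(-87\right) \left(- \frac{30788963}{7615}\right) - - \frac{516}{12917} = \frac{2678639781}{7615} + \frac{516}{12917} = \frac{34599993980517}{98362955}$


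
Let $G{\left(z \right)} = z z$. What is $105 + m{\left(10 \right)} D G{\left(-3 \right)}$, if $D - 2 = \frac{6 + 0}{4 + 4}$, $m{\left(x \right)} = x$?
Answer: $\frac{705}{2} \approx 352.5$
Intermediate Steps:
$G{\left(z \right)} = z^{2}$
$D = \frac{11}{4}$ ($D = 2 + \frac{6 + 0}{4 + 4} = 2 + \frac{6}{8} = 2 + 6 \cdot \frac{1}{8} = 2 + \frac{3}{4} = \frac{11}{4} \approx 2.75$)
$105 + m{\left(10 \right)} D G{\left(-3 \right)} = 105 + 10 \frac{11 \left(-3\right)^{2}}{4} = 105 + 10 \cdot \frac{11}{4} \cdot 9 = 105 + 10 \cdot \frac{99}{4} = 105 + \frac{495}{2} = \frac{705}{2}$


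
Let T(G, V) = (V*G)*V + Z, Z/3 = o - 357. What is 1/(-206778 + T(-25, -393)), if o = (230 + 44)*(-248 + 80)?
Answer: -1/4207170 ≈ -2.3769e-7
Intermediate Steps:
o = -46032 (o = 274*(-168) = -46032)
Z = -139167 (Z = 3*(-46032 - 357) = 3*(-46389) = -139167)
T(G, V) = -139167 + G*V² (T(G, V) = (V*G)*V - 139167 = (G*V)*V - 139167 = G*V² - 139167 = -139167 + G*V²)
1/(-206778 + T(-25, -393)) = 1/(-206778 + (-139167 - 25*(-393)²)) = 1/(-206778 + (-139167 - 25*154449)) = 1/(-206778 + (-139167 - 3861225)) = 1/(-206778 - 4000392) = 1/(-4207170) = -1/4207170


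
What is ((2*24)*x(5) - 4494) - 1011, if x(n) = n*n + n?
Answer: -4065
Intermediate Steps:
x(n) = n + n² (x(n) = n² + n = n + n²)
((2*24)*x(5) - 4494) - 1011 = ((2*24)*(5*(1 + 5)) - 4494) - 1011 = (48*(5*6) - 4494) - 1011 = (48*30 - 4494) - 1011 = (1440 - 4494) - 1011 = -3054 - 1011 = -4065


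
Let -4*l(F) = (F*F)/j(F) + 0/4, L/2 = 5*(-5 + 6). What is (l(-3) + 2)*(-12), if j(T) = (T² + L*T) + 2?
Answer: -483/19 ≈ -25.421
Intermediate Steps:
L = 10 (L = 2*(5*(-5 + 6)) = 2*(5*1) = 2*5 = 10)
j(T) = 2 + T² + 10*T (j(T) = (T² + 10*T) + 2 = 2 + T² + 10*T)
l(F) = -F²/(4*(2 + F² + 10*F)) (l(F) = -((F*F)/(2 + F² + 10*F) + 0/4)/4 = -(F²/(2 + F² + 10*F) + 0*(¼))/4 = -(F²/(2 + F² + 10*F) + 0)/4 = -F²/(4*(2 + F² + 10*F)))
(l(-3) + 2)*(-12) = (-1*(-3)²/(8 + 4*(-3)² + 40*(-3)) + 2)*(-12) = (-1*9/(8 + 4*9 - 120) + 2)*(-12) = (-1*9/(8 + 36 - 120) + 2)*(-12) = (-1*9/(-76) + 2)*(-12) = (-1*9*(-1/76) + 2)*(-12) = (9/76 + 2)*(-12) = (161/76)*(-12) = -483/19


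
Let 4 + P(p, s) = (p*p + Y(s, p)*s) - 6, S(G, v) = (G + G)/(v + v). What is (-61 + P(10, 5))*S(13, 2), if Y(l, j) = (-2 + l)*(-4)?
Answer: -403/2 ≈ -201.50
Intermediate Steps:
S(G, v) = G/v (S(G, v) = (2*G)/((2*v)) = (2*G)*(1/(2*v)) = G/v)
Y(l, j) = 8 - 4*l
P(p, s) = -10 + p² + s*(8 - 4*s) (P(p, s) = -4 + ((p*p + (8 - 4*s)*s) - 6) = -4 + ((p² + s*(8 - 4*s)) - 6) = -4 + (-6 + p² + s*(8 - 4*s)) = -10 + p² + s*(8 - 4*s))
(-61 + P(10, 5))*S(13, 2) = (-61 + (-10 + 10² - 4*5*(-2 + 5)))*(13/2) = (-61 + (-10 + 100 - 4*5*3))*(13*(½)) = (-61 + (-10 + 100 - 60))*(13/2) = (-61 + 30)*(13/2) = -31*13/2 = -403/2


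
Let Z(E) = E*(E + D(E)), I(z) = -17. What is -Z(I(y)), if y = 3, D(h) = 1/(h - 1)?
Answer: -5219/18 ≈ -289.94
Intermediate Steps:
D(h) = 1/(-1 + h)
Z(E) = E*(E + 1/(-1 + E))
-Z(I(y)) = -(-17)*(1 - 17*(-1 - 17))/(-1 - 17) = -(-17)*(1 - 17*(-18))/(-18) = -(-17)*(-1)*(1 + 306)/18 = -(-17)*(-1)*307/18 = -1*5219/18 = -5219/18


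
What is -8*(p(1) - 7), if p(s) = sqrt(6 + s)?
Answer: 56 - 8*sqrt(7) ≈ 34.834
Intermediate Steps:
-8*(p(1) - 7) = -8*(sqrt(6 + 1) - 7) = -8*(sqrt(7) - 7) = -8*(-7 + sqrt(7)) = 56 - 8*sqrt(7)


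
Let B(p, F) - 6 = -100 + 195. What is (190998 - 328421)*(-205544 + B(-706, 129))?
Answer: 28232593389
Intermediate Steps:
B(p, F) = 101 (B(p, F) = 6 + (-100 + 195) = 6 + 95 = 101)
(190998 - 328421)*(-205544 + B(-706, 129)) = (190998 - 328421)*(-205544 + 101) = -137423*(-205443) = 28232593389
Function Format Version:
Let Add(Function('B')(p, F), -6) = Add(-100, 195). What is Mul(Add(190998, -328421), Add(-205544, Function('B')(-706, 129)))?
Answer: 28232593389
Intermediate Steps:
Function('B')(p, F) = 101 (Function('B')(p, F) = Add(6, Add(-100, 195)) = Add(6, 95) = 101)
Mul(Add(190998, -328421), Add(-205544, Function('B')(-706, 129))) = Mul(Add(190998, -328421), Add(-205544, 101)) = Mul(-137423, -205443) = 28232593389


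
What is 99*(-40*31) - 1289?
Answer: -124049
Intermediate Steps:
99*(-40*31) - 1289 = 99*(-1240) - 1289 = -122760 - 1289 = -124049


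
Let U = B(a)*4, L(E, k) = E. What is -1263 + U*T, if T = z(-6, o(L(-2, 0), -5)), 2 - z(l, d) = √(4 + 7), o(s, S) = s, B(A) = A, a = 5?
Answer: -1223 - 20*√11 ≈ -1289.3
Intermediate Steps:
U = 20 (U = 5*4 = 20)
z(l, d) = 2 - √11 (z(l, d) = 2 - √(4 + 7) = 2 - √11)
T = 2 - √11 ≈ -1.3166
-1263 + U*T = -1263 + 20*(2 - √11) = -1263 + (40 - 20*√11) = -1223 - 20*√11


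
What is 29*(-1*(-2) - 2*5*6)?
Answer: -1682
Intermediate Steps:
29*(-1*(-2) - 2*5*6) = 29*(2 - 10*6) = 29*(2 - 60) = 29*(-58) = -1682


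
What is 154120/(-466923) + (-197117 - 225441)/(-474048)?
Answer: 20706961879/36890652384 ≈ 0.56131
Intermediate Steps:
154120/(-466923) + (-197117 - 225441)/(-474048) = 154120*(-1/466923) - 422558*(-1/474048) = -154120/466923 + 211279/237024 = 20706961879/36890652384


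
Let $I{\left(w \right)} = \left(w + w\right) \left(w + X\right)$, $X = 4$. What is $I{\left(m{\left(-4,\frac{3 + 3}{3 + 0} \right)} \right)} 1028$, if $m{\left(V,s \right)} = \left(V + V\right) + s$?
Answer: $24672$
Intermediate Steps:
$m{\left(V,s \right)} = s + 2 V$ ($m{\left(V,s \right)} = 2 V + s = s + 2 V$)
$I{\left(w \right)} = 2 w \left(4 + w\right)$ ($I{\left(w \right)} = \left(w + w\right) \left(w + 4\right) = 2 w \left(4 + w\right)$)
$I{\left(m{\left(-4,\frac{3 + 3}{3 + 0} \right)} \right)} 1028 = 2 \left(\frac{3 + 3}{3 + 0} + 2 \left(-4\right)\right) \left(4 + \left(\frac{3 + 3}{3 + 0} + 2 \left(-4\right)\right)\right) 1028 = 2 \left(\frac{6}{3} - 8\right) \left(4 - \left(8 - \frac{6}{3}\right)\right) 1028 = 2 \left(6 \cdot \frac{1}{3} - 8\right) \left(4 + \left(6 \cdot \frac{1}{3} - 8\right)\right) 1028 = 2 \left(2 - 8\right) \left(4 + \left(2 - 8\right)\right) 1028 = 2 \left(-6\right) \left(4 - 6\right) 1028 = 2 \left(-6\right) \left(-2\right) 1028 = 24 \cdot 1028 = 24672$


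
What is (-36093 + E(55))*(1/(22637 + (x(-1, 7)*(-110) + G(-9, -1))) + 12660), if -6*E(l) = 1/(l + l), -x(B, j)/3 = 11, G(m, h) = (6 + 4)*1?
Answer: -7924583089099801/17342820 ≈ -4.5694e+8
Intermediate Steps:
G(m, h) = 10 (G(m, h) = 10*1 = 10)
x(B, j) = -33 (x(B, j) = -3*11 = -33)
E(l) = -1/(12*l) (E(l) = -1/(6*(l + l)) = -1/(2*l)/6 = -1/(12*l))
(-36093 + E(55))*(1/(22637 + (x(-1, 7)*(-110) + G(-9, -1))) + 12660) = (-36093 - 1/12/55)*(1/(22637 + (-33*(-110) + 10)) + 12660) = (-36093 - 1/12*1/55)*(1/(22637 + (3630 + 10)) + 12660) = (-36093 - 1/660)*(1/(22637 + 3640) + 12660) = -23821381*(1/26277 + 12660)/660 = -23821381/660*332666821/26277 = -7924583089099801/17342820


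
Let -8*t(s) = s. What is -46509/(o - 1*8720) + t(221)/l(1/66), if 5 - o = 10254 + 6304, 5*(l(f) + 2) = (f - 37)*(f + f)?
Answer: 34918116141/2448549332 ≈ 14.261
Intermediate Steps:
l(f) = -2 + 2*f*(-37 + f)/5 (l(f) = -2 + ((f - 37)*(f + f))/5 = -2 + ((-37 + f)*(2*f))/5 = -2 + (2*f*(-37 + f))/5 = -2 + 2*f*(-37 + f)/5)
t(s) = -s/8
o = -16553 (o = 5 - (10254 + 6304) = 5 - 1*16558 = 5 - 16558 = -16553)
-46509/(o - 1*8720) + t(221)/l(1/66) = -46509/(-16553 - 1*8720) + (-⅛*221)/(-2 - 74/5/66 + 2*(1/66)²/5) = -46509/(-16553 - 8720) - 221/(8*(-2 - 74/5*1/66 + 2*(1/66)²/5)) = -46509/(-25273) - 221/(8*(-2 - 37/165 + (⅖)*(1/4356))) = -46509*(-1/25273) - 221/(8*(-2 - 37/165 + 1/10890)) = 46509/25273 - 221/(8*(-24221/10890)) = 46509/25273 - 221/8*(-10890/24221) = 46509/25273 + 1203345/96884 = 34918116141/2448549332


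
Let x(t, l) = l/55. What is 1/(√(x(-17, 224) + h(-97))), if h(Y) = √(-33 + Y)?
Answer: √55/√(224 + 55*I*√130) ≈ 0.23492 - 0.16555*I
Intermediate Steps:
x(t, l) = l/55 (x(t, l) = l*(1/55) = l/55)
1/(√(x(-17, 224) + h(-97))) = 1/(√((1/55)*224 + √(-33 - 97))) = 1/(√(224/55 + √(-130))) = 1/(√(224/55 + I*√130)) = (224/55 + I*√130)^(-½)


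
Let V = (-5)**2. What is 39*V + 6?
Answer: 981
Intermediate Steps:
V = 25
39*V + 6 = 39*25 + 6 = 975 + 6 = 981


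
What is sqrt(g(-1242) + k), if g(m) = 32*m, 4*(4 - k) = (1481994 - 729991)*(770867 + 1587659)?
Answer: I*sqrt(1773618786538)/2 ≈ 6.6589e+5*I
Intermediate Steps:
k = -886809313781/2 (k = 4 - (1481994 - 729991)*(770867 + 1587659)/4 = 4 - 752003*2358526/4 = 4 - 1/4*1773618627578 = 4 - 886809313789/2 = -886809313781/2 ≈ -4.4340e+11)
sqrt(g(-1242) + k) = sqrt(32*(-1242) - 886809313781/2) = sqrt(-39744 - 886809313781/2) = sqrt(-886809393269/2) = I*sqrt(1773618786538)/2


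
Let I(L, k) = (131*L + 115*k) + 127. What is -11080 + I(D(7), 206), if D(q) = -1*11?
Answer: 11296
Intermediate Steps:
D(q) = -11
I(L, k) = 127 + 115*k + 131*L (I(L, k) = (115*k + 131*L) + 127 = 127 + 115*k + 131*L)
-11080 + I(D(7), 206) = -11080 + (127 + 115*206 + 131*(-11)) = -11080 + (127 + 23690 - 1441) = -11080 + 22376 = 11296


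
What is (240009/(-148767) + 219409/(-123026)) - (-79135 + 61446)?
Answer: 107895201936367/6100736314 ≈ 17686.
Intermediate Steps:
(240009/(-148767) + 219409/(-123026)) - (-79135 + 61446) = (240009*(-1/148767) + 219409*(-1/123026)) - 1*(-17689) = (-80003/49589 - 219409/123026) + 17689 = -20722721979/6100736314 + 17689 = 107895201936367/6100736314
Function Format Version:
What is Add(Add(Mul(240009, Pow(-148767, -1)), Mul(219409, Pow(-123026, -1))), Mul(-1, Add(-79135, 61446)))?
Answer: Rational(107895201936367, 6100736314) ≈ 17686.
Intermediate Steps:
Add(Add(Mul(240009, Pow(-148767, -1)), Mul(219409, Pow(-123026, -1))), Mul(-1, Add(-79135, 61446))) = Add(Add(Mul(240009, Rational(-1, 148767)), Mul(219409, Rational(-1, 123026))), Mul(-1, -17689)) = Add(Add(Rational(-80003, 49589), Rational(-219409, 123026)), 17689) = Add(Rational(-20722721979, 6100736314), 17689) = Rational(107895201936367, 6100736314)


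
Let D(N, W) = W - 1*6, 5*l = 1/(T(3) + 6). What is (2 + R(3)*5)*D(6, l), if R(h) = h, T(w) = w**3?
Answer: -16813/165 ≈ -101.90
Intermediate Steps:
l = 1/165 (l = 1/(5*(3**3 + 6)) = 1/(5*(27 + 6)) = (1/5)/33 = (1/5)*(1/33) = 1/165 ≈ 0.0060606)
D(N, W) = -6 + W (D(N, W) = W - 6 = -6 + W)
(2 + R(3)*5)*D(6, l) = (2 + 3*5)*(-6 + 1/165) = (2 + 15)*(-989/165) = 17*(-989/165) = -16813/165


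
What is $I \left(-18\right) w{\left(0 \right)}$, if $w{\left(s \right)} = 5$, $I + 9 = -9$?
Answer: $1620$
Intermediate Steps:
$I = -18$ ($I = -9 - 9 = -18$)
$I \left(-18\right) w{\left(0 \right)} = \left(-18\right) \left(-18\right) 5 = 324 \cdot 5 = 1620$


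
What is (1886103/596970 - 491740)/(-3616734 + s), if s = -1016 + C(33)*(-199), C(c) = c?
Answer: 32616904633/240400946610 ≈ 0.13568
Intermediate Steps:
s = -7583 (s = -1016 + 33*(-199) = -1016 - 6567 = -7583)
(1886103/596970 - 491740)/(-3616734 + s) = (1886103/596970 - 491740)/(-3616734 - 7583) = (1886103*(1/596970) - 491740)/(-3624317) = (209567/66330 - 491740)*(-1/3624317) = -32616904633/66330*(-1/3624317) = 32616904633/240400946610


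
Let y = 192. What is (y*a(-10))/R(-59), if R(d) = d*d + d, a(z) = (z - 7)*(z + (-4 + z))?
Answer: 39168/1711 ≈ 22.892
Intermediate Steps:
a(z) = (-7 + z)*(-4 + 2*z)
R(d) = d + d**2 (R(d) = d**2 + d = d + d**2)
(y*a(-10))/R(-59) = (192*(28 - 18*(-10) + 2*(-10)**2))/((-59*(1 - 59))) = (192*(28 + 180 + 2*100))/((-59*(-58))) = (192*(28 + 180 + 200))/3422 = (192*408)*(1/3422) = 78336*(1/3422) = 39168/1711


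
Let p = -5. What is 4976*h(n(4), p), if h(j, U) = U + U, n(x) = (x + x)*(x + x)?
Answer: -49760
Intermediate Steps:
n(x) = 4*x**2 (n(x) = (2*x)*(2*x) = 4*x**2)
h(j, U) = 2*U
4976*h(n(4), p) = 4976*(2*(-5)) = 4976*(-10) = -49760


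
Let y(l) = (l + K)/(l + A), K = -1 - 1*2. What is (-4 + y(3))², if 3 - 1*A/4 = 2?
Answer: 16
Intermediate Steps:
A = 4 (A = 12 - 4*2 = 12 - 8 = 4)
K = -3 (K = -1 - 2 = -3)
y(l) = (-3 + l)/(4 + l) (y(l) = (l - 3)/(l + 4) = (-3 + l)/(4 + l))
(-4 + y(3))² = (-4 + (-3 + 3)/(4 + 3))² = (-4 + 0/7)² = (-4 + (⅐)*0)² = (-4 + 0)² = (-4)² = 16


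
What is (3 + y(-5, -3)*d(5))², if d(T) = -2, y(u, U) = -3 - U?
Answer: 9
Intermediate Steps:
(3 + y(-5, -3)*d(5))² = (3 + (-3 - 1*(-3))*(-2))² = (3 + (-3 + 3)*(-2))² = (3 + 0*(-2))² = (3 + 0)² = 3² = 9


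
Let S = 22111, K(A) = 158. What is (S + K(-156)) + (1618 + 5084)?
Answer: 28971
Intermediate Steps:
(S + K(-156)) + (1618 + 5084) = (22111 + 158) + (1618 + 5084) = 22269 + 6702 = 28971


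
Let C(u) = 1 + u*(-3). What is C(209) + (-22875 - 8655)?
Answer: -32156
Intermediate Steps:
C(u) = 1 - 3*u
C(209) + (-22875 - 8655) = (1 - 3*209) + (-22875 - 8655) = (1 - 627) - 31530 = -626 - 31530 = -32156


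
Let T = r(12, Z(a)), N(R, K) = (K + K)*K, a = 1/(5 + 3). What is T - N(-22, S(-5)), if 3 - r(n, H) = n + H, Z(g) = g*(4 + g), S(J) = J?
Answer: -3809/64 ≈ -59.516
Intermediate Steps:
a = ⅛ (a = 1/8 = ⅛ ≈ 0.12500)
N(R, K) = 2*K² (N(R, K) = (2*K)*K = 2*K²)
r(n, H) = 3 - H - n (r(n, H) = 3 - (n + H) = 3 - (H + n) = 3 + (-H - n) = 3 - H - n)
T = -609/64 (T = 3 - (4 + ⅛)/8 - 1*12 = 3 - 33/(8*8) - 12 = 3 - 1*33/64 - 12 = 3 - 33/64 - 12 = -609/64 ≈ -9.5156)
T - N(-22, S(-5)) = -609/64 - 2*(-5)² = -609/64 - 2*25 = -609/64 - 1*50 = -609/64 - 50 = -3809/64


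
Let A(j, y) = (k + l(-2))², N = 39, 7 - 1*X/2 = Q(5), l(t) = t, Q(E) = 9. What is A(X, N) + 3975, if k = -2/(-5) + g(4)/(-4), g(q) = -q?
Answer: 99384/25 ≈ 3975.4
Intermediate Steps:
k = 7/5 (k = -2/(-5) - 1*4/(-4) = -2*(-⅕) - 4*(-¼) = ⅖ + 1 = 7/5 ≈ 1.4000)
X = -4 (X = 14 - 2*9 = 14 - 18 = -4)
A(j, y) = 9/25 (A(j, y) = (7/5 - 2)² = (-⅗)² = 9/25)
A(X, N) + 3975 = 9/25 + 3975 = 99384/25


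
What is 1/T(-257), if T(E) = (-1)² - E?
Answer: 1/258 ≈ 0.0038760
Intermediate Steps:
T(E) = 1 - E
1/T(-257) = 1/(1 - 1*(-257)) = 1/(1 + 257) = 1/258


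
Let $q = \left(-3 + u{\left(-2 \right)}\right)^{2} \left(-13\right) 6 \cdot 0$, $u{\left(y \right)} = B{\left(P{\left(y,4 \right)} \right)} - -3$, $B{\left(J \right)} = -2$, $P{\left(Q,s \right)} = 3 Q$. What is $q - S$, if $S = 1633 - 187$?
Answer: $-1446$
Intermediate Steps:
$u{\left(y \right)} = 1$ ($u{\left(y \right)} = -2 - -3 = -2 + 3 = 1$)
$S = 1446$
$q = 0$ ($q = \left(-3 + 1\right)^{2} \left(-13\right) 6 \cdot 0 = \left(-2\right)^{2} \left(-13\right) 0 = 4 \left(-13\right) 0 = \left(-52\right) 0 = 0$)
$q - S = 0 - 1446 = -1446$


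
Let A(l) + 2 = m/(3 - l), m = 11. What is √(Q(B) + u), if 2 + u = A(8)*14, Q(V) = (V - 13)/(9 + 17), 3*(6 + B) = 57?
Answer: 4*I*√95/5 ≈ 7.7974*I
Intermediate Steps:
B = 13 (B = -6 + (⅓)*57 = -6 + 19 = 13)
A(l) = -2 + 11/(3 - l)
Q(V) = -½ + V/26 (Q(V) = (-13 + V)/26 = (-13 + V)*(1/26) = -½ + V/26)
u = -304/5 (u = -2 + ((-5 - 2*8)/(-3 + 8))*14 = -2 + ((-5 - 16)/5)*14 = -2 + ((⅕)*(-21))*14 = -2 - 21/5*14 = -2 - 294/5 = -304/5 ≈ -60.800)
√(Q(B) + u) = √((-½ + (1/26)*13) - 304/5) = √((-½ + ½) - 304/5) = √(0 - 304/5) = √(-304/5) = 4*I*√95/5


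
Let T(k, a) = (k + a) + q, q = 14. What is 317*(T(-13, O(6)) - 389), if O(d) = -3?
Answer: -123947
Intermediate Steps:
T(k, a) = 14 + a + k (T(k, a) = (k + a) + 14 = (a + k) + 14 = 14 + a + k)
317*(T(-13, O(6)) - 389) = 317*((14 - 3 - 13) - 389) = 317*(-2 - 389) = 317*(-391) = -123947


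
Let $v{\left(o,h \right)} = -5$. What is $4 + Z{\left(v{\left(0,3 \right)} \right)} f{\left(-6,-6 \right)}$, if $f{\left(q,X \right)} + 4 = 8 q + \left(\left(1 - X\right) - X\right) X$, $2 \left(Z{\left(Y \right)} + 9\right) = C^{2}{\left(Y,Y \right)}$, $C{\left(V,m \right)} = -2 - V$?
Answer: $589$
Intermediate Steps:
$Z{\left(Y \right)} = -9 + \frac{\left(-2 - Y\right)^{2}}{2}$
$f{\left(q,X \right)} = -4 + 8 q + X \left(1 - 2 X\right)$ ($f{\left(q,X \right)} = -4 + \left(8 q + \left(\left(1 - X\right) - X\right) X\right) = -4 + \left(8 q + \left(1 - 2 X\right) X\right) = -4 + \left(8 q + X \left(1 - 2 X\right)\right) = -4 + 8 q + X \left(1 - 2 X\right)$)
$4 + Z{\left(v{\left(0,3 \right)} \right)} f{\left(-6,-6 \right)} = 4 + \left(-9 + \frac{\left(2 - 5\right)^{2}}{2}\right) \left(-4 - 6 - 2 \left(-6\right)^{2} + 8 \left(-6\right)\right) = 4 + \left(-9 + \frac{\left(-3\right)^{2}}{2}\right) \left(-4 - 6 - 72 - 48\right) = 4 + \left(-9 + \frac{1}{2} \cdot 9\right) \left(-4 - 6 - 72 - 48\right) = 4 + \left(-9 + \frac{9}{2}\right) \left(-130\right) = 4 - -585 = 4 + 585 = 589$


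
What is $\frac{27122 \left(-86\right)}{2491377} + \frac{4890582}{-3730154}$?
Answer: $- \frac{242846952037}{108060696303} \approx -2.2473$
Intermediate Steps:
$\frac{27122 \left(-86\right)}{2491377} + \frac{4890582}{-3730154} = \left(-2332492\right) \frac{1}{2491377} + 4890582 \left(- \frac{1}{3730154}\right) = - \frac{54244}{57939} - \frac{2445291}{1865077} = - \frac{242846952037}{108060696303}$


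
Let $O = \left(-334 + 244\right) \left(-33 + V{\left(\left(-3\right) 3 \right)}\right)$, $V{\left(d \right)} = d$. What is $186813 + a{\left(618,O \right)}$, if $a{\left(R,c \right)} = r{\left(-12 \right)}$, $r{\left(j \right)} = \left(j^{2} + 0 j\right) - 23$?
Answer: $186934$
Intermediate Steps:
$O = 3780$ ($O = \left(-334 + 244\right) \left(-33 - 9\right) = - 90 \left(-33 - 9\right) = \left(-90\right) \left(-42\right) = 3780$)
$r{\left(j \right)} = -23 + j^{2}$ ($r{\left(j \right)} = \left(j^{2} + 0\right) - 23 = j^{2} - 23 = -23 + j^{2}$)
$a{\left(R,c \right)} = 121$ ($a{\left(R,c \right)} = -23 + \left(-12\right)^{2} = -23 + 144 = 121$)
$186813 + a{\left(618,O \right)} = 186813 + 121 = 186934$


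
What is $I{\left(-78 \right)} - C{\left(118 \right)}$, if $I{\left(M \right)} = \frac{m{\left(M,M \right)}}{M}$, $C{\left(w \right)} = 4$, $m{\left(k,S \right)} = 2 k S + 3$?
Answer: $- \frac{4161}{26} \approx -160.04$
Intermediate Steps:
$m{\left(k,S \right)} = 3 + 2 S k$ ($m{\left(k,S \right)} = 2 S k + 3 = 3 + 2 S k$)
$I{\left(M \right)} = \frac{3 + 2 M^{2}}{M}$ ($I{\left(M \right)} = \frac{3 + 2 M M}{M} = \frac{3 + 2 M^{2}}{M}$)
$I{\left(-78 \right)} - C{\left(118 \right)} = \left(2 \left(-78\right) + \frac{3}{-78}\right) - 4 = \left(-156 + 3 \left(- \frac{1}{78}\right)\right) - 4 = \left(-156 - \frac{1}{26}\right) - 4 = - \frac{4057}{26} - 4 = - \frac{4161}{26}$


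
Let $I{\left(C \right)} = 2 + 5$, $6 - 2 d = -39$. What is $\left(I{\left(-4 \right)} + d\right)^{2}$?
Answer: $\frac{3481}{4} \approx 870.25$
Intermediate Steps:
$d = \frac{45}{2}$ ($d = 3 - - \frac{39}{2} = 3 + \frac{39}{2} = \frac{45}{2} \approx 22.5$)
$I{\left(C \right)} = 7$
$\left(I{\left(-4 \right)} + d\right)^{2} = \left(7 + \frac{45}{2}\right)^{2} = \left(\frac{59}{2}\right)^{2} = \frac{3481}{4}$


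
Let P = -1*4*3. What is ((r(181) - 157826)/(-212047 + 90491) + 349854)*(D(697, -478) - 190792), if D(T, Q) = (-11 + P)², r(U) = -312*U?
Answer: -4045663685916543/60778 ≈ -6.6565e+10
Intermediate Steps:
P = -12 (P = -4*3 = -12)
D(T, Q) = 529 (D(T, Q) = (-11 - 12)² = (-23)² = 529)
((r(181) - 157826)/(-212047 + 90491) + 349854)*(D(697, -478) - 190792) = ((-312*181 - 157826)/(-212047 + 90491) + 349854)*(529 - 190792) = ((-56472 - 157826)/(-121556) + 349854)*(-190263) = (-214298*(-1/121556) + 349854)*(-190263) = (107149/60778 + 349854)*(-190263) = (21263533561/60778)*(-190263) = -4045663685916543/60778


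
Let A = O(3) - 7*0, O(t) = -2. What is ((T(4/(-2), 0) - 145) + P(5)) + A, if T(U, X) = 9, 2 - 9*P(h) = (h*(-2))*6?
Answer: -1180/9 ≈ -131.11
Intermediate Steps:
P(h) = 2/9 + 4*h/3 (P(h) = 2/9 - h*(-2)*6/9 = 2/9 - (-2*h)*6/9 = 2/9 - (-4)*h/3 = 2/9 + 4*h/3)
A = -2 (A = -2 - 7*0 = -2 + 0 = -2)
((T(4/(-2), 0) - 145) + P(5)) + A = ((9 - 145) + (2/9 + (4/3)*5)) - 2 = (-136 + (2/9 + 20/3)) - 2 = (-136 + 62/9) - 2 = -1162/9 - 2 = -1180/9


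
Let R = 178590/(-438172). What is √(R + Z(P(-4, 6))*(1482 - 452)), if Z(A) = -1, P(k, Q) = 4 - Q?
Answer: 5*I*√1978327957690/219086 ≈ 32.1*I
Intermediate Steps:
R = -89295/219086 (R = 178590*(-1/438172) = -89295/219086 ≈ -0.40758)
√(R + Z(P(-4, 6))*(1482 - 452)) = √(-89295/219086 - (1482 - 452)) = √(-89295/219086 - 1*1030) = √(-89295/219086 - 1030) = √(-225747875/219086) = 5*I*√1978327957690/219086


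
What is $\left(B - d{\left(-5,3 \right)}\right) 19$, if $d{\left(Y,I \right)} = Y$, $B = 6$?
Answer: $209$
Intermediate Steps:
$\left(B - d{\left(-5,3 \right)}\right) 19 = \left(6 - -5\right) 19 = \left(6 + 5\right) 19 = 11 \cdot 19 = 209$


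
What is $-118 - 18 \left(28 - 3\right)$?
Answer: $-568$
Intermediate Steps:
$-118 - 18 \left(28 - 3\right) = -118 - 450 = -568$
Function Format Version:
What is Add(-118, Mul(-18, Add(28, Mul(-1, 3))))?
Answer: -568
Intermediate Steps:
Add(-118, Mul(-18, Add(28, Mul(-1, 3)))) = Add(-118, Mul(-18, Add(28, -3))) = Add(-118, Mul(-18, 25)) = Add(-118, -450) = -568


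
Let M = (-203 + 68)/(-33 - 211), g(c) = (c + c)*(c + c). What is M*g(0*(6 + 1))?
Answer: 0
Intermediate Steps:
g(c) = 4*c**2 (g(c) = (2*c)*(2*c) = 4*c**2)
M = 135/244 (M = -135/(-244) = -135*(-1/244) = 135/244 ≈ 0.55328)
M*g(0*(6 + 1)) = 135*(4*(0*(6 + 1))**2)/244 = 135*(4*(0*7)**2)/244 = 135*(4*0**2)/244 = 135*(4*0)/244 = (135/244)*0 = 0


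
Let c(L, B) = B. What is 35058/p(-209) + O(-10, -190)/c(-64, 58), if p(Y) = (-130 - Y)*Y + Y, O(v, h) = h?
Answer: -1302541/242440 ≈ -5.3726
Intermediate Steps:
p(Y) = Y + Y*(-130 - Y) (p(Y) = Y*(-130 - Y) + Y = Y + Y*(-130 - Y))
35058/p(-209) + O(-10, -190)/c(-64, 58) = 35058/((-1*(-209)*(129 - 209))) - 190/58 = 35058/((-1*(-209)*(-80))) - 190*1/58 = 35058/(-16720) - 95/29 = 35058*(-1/16720) - 95/29 = -17529/8360 - 95/29 = -1302541/242440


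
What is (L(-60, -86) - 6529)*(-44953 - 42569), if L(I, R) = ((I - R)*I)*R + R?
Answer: -11162993490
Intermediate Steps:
L(I, R) = R + I*R*(I - R) (L(I, R) = (I*(I - R))*R + R = I*R*(I - R) + R = R + I*R*(I - R))
(L(-60, -86) - 6529)*(-44953 - 42569) = (-86*(1 + (-60)**2 - 1*(-60)*(-86)) - 6529)*(-44953 - 42569) = (-86*(1 + 3600 - 5160) - 6529)*(-87522) = (-86*(-1559) - 6529)*(-87522) = (134074 - 6529)*(-87522) = 127545*(-87522) = -11162993490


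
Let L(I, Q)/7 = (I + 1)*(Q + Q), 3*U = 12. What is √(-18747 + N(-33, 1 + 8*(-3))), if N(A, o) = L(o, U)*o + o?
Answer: √9566 ≈ 97.806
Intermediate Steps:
U = 4 (U = (⅓)*12 = 4)
L(I, Q) = 14*Q*(1 + I) (L(I, Q) = 7*((I + 1)*(Q + Q)) = 7*((1 + I)*(2*Q)) = 7*(2*Q*(1 + I)) = 14*Q*(1 + I))
N(A, o) = o + o*(56 + 56*o) (N(A, o) = (14*4*(1 + o))*o + o = (56 + 56*o)*o + o = o*(56 + 56*o) + o = o + o*(56 + 56*o))
√(-18747 + N(-33, 1 + 8*(-3))) = √(-18747 + (1 + 8*(-3))*(57 + 56*(1 + 8*(-3)))) = √(-18747 + (1 - 24)*(57 + 56*(1 - 24))) = √(-18747 - 23*(57 + 56*(-23))) = √(-18747 - 23*(57 - 1288)) = √(-18747 - 23*(-1231)) = √(-18747 + 28313) = √9566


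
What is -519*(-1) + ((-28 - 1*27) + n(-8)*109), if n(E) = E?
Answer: -408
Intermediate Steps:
-519*(-1) + ((-28 - 1*27) + n(-8)*109) = -519*(-1) + ((-28 - 1*27) - 8*109) = 519 + ((-28 - 27) - 872) = 519 + (-55 - 872) = 519 - 927 = -408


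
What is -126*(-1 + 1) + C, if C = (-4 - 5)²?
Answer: 81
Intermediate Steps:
C = 81 (C = (-9)² = 81)
-126*(-1 + 1) + C = -126*(-1 + 1) + 81 = -126*0 + 81 = -42*0 + 81 = 0 + 81 = 81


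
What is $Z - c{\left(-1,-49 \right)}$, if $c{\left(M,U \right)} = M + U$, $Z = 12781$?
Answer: $12831$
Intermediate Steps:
$Z - c{\left(-1,-49 \right)} = 12781 - \left(-1 - 49\right) = 12781 - -50 = 12781 + 50 = 12831$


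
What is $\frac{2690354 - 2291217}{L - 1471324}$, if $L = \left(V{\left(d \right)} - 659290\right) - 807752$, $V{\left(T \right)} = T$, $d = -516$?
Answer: $- \frac{399137}{2938882} \approx -0.13581$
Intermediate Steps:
$L = -1467558$ ($L = \left(-516 - 659290\right) - 807752 = -659806 - 807752 = -1467558$)
$\frac{2690354 - 2291217}{L - 1471324} = \frac{2690354 - 2291217}{-1467558 - 1471324} = \frac{399137}{-2938882} = 399137 \left(- \frac{1}{2938882}\right) = - \frac{399137}{2938882}$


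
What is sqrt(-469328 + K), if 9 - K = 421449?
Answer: 4*I*sqrt(55673) ≈ 943.8*I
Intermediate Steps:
K = -421440 (K = 9 - 1*421449 = 9 - 421449 = -421440)
sqrt(-469328 + K) = sqrt(-469328 - 421440) = sqrt(-890768) = 4*I*sqrt(55673)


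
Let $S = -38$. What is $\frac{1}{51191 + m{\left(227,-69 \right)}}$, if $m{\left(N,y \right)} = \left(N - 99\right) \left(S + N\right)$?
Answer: $\frac{1}{75383} \approx 1.3266 \cdot 10^{-5}$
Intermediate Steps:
$m{\left(N,y \right)} = \left(-99 + N\right) \left(-38 + N\right)$ ($m{\left(N,y \right)} = \left(N - 99\right) \left(-38 + N\right) = \left(-99 + N\right) \left(-38 + N\right)$)
$\frac{1}{51191 + m{\left(227,-69 \right)}} = \frac{1}{51191 + \left(3762 + 227^{2} - 31099\right)} = \frac{1}{51191 + \left(3762 + 51529 - 31099\right)} = \frac{1}{51191 + 24192} = \frac{1}{75383}$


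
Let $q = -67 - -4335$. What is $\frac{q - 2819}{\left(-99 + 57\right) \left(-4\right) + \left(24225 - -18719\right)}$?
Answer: $\frac{1449}{43112} \approx 0.03361$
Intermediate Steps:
$q = 4268$ ($q = -67 + 4335 = 4268$)
$\frac{q - 2819}{\left(-99 + 57\right) \left(-4\right) + \left(24225 - -18719\right)} = \frac{4268 - 2819}{\left(-99 + 57\right) \left(-4\right) + \left(24225 - -18719\right)} = \frac{1449}{\left(-42\right) \left(-4\right) + \left(24225 + 18719\right)} = \frac{1449}{168 + 42944} = \frac{1449}{43112}$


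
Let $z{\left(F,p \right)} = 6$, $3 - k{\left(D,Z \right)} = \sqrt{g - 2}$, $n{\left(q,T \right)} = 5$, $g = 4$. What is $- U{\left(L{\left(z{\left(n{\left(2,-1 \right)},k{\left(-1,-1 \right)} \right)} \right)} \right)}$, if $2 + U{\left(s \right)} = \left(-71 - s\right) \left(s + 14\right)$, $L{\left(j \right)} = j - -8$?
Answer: $2382$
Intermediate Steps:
$k{\left(D,Z \right)} = 3 - \sqrt{2}$ ($k{\left(D,Z \right)} = 3 - \sqrt{4 - 2} = 3 - \sqrt{2}$)
$L{\left(j \right)} = 8 + j$ ($L{\left(j \right)} = j + 8 = 8 + j$)
$U{\left(s \right)} = -2 + \left(-71 - s\right) \left(14 + s\right)$ ($U{\left(s \right)} = -2 + \left(-71 - s\right) \left(s + 14\right) = -2 + \left(-71 - s\right) \left(14 + s\right)$)
$- U{\left(L{\left(z{\left(n{\left(2,-1 \right)},k{\left(-1,-1 \right)} \right)} \right)} \right)} = - (-996 - \left(8 + 6\right)^{2} - 85 \left(8 + 6\right)) = - (-996 - 14^{2} - 1190) = - (-996 - 196 - 1190) = \left(-1\right) \left(-2382\right) = 2382$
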